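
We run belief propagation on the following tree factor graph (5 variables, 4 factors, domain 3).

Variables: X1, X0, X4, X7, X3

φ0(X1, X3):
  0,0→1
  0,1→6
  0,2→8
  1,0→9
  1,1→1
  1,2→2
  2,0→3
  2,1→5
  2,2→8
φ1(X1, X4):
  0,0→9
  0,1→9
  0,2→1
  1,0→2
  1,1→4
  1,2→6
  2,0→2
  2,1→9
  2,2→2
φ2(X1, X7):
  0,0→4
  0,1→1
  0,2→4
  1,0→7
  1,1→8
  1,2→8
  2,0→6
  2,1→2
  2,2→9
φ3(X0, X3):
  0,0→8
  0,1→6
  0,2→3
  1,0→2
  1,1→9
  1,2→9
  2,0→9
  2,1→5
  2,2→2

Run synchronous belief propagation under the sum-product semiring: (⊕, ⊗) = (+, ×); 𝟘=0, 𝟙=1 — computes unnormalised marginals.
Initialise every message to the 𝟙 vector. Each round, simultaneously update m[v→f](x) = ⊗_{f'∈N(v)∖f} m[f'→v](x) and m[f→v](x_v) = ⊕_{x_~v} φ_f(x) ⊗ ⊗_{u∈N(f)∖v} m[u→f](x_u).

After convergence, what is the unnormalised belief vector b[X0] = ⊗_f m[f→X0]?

b[X0] = [52050, 61491, 49273]

init: all messages = 𝟙 over 3 values
r1 m[φ0→X1] = [15, 12, 16]
r1 m[φ0→X3] = [13, 12, 18]
r1 m[φ1→X1] = [19, 12, 13]
r1 m[φ1→X4] = [13, 22, 9]
r1 m[φ2→X1] = [9, 23, 17]
r1 m[φ2→X7] = [17, 11, 21]
r1 m[φ3→X0] = [17, 20, 16]
r1 m[φ3→X3] = [19, 20, 14]
r1 m[X1→φ0] = [1, 1, 1]
r1 m[X1→φ1] = [1, 1, 1]
r1 m[X1→φ2] = [1, 1, 1]
r1 m[X0→φ3] = [1, 1, 1]
r1 m[X4→φ1] = [1, 1, 1]
r1 m[X7→φ2] = [1, 1, 1]
r1 m[X3→φ0] = [1, 1, 1]
r1 m[X3→φ3] = [1, 1, 1]
r2 m[φ0→X1] = [15, 12, 16]
r2 m[φ0→X3] = [13, 12, 18]
r2 m[φ1→X1] = [19, 12, 13]
r2 m[φ1→X4] = [13, 22, 9]
r2 m[φ2→X1] = [9, 23, 17]
r2 m[φ2→X7] = [17, 11, 21]
r2 m[φ3→X0] = [17, 20, 16]
r2 m[φ3→X3] = [19, 20, 14]
r2 m[X1→φ0] = [171, 276, 221]
r2 m[X1→φ1] = [135, 276, 272]
r2 m[X1→φ2] = [285, 144, 208]
r2 m[X0→φ3] = [1, 1, 1]
r2 m[X4→φ1] = [1, 1, 1]
r2 m[X7→φ2] = [1, 1, 1]
r2 m[X3→φ0] = [19, 20, 14]
r2 m[X3→φ3] = [13, 12, 18]
r3 m[φ0→X1] = [251, 219, 269]
r3 m[φ0→X3] = [3318, 2407, 3688]
r3 m[φ1→X1] = [19, 12, 13]
r3 m[φ1→X4] = [2311, 4767, 2335]
r3 m[φ2→X1] = [9, 23, 17]
r3 m[φ2→X7] = [3396, 1853, 4164]
r3 m[φ3→X0] = [230, 296, 213]
r3 m[φ3→X3] = [19, 20, 14]
r3 m[X1→φ0] = [171, 276, 221]
r3 m[X1→φ1] = [135, 276, 272]
r3 m[X1→φ2] = [285, 144, 208]
r3 m[X0→φ3] = [1, 1, 1]
r3 m[X4→φ1] = [1, 1, 1]
r3 m[X7→φ2] = [1, 1, 1]
r3 m[X3→φ0] = [19, 20, 14]
r3 m[X3→φ3] = [13, 12, 18]
r4 m[φ0→X1] = [251, 219, 269]
r4 m[φ0→X3] = [3318, 2407, 3688]
r4 m[φ1→X1] = [19, 12, 13]
r4 m[φ1→X4] = [2311, 4767, 2335]
r4 m[φ2→X1] = [9, 23, 17]
r4 m[φ2→X7] = [3396, 1853, 4164]
r4 m[φ3→X0] = [230, 296, 213]
r4 m[φ3→X3] = [19, 20, 14]
r4 m[X1→φ0] = [171, 276, 221]
r4 m[X1→φ1] = [2259, 5037, 4573]
r4 m[X1→φ2] = [4769, 2628, 3497]
r4 m[X0→φ3] = [1, 1, 1]
r4 m[X4→φ1] = [1, 1, 1]
r4 m[X7→φ2] = [1, 1, 1]
r4 m[X3→φ0] = [19, 20, 14]
r4 m[X3→φ3] = [3318, 2407, 3688]
r5 m[φ0→X1] = [251, 219, 269]
r5 m[φ0→X3] = [3318, 2407, 3688]
r5 m[φ1→X1] = [19, 12, 13]
r5 m[φ1→X4] = [39551, 81636, 41627]
r5 m[φ2→X1] = [9, 23, 17]
r5 m[φ2→X7] = [58454, 32787, 71573]
r5 m[φ3→X0] = [52050, 61491, 49273]
r5 m[φ3→X3] = [19, 20, 14]
r5 m[X1→φ0] = [171, 276, 221]
r5 m[X1→φ1] = [2259, 5037, 4573]
r5 m[X1→φ2] = [4769, 2628, 3497]
r5 m[X0→φ3] = [1, 1, 1]
r5 m[X4→φ1] = [1, 1, 1]
r5 m[X7→φ2] = [1, 1, 1]
r5 m[X3→φ0] = [19, 20, 14]
r5 m[X3→φ3] = [3318, 2407, 3688]
r6 m[φ0→X1] = [251, 219, 269]
r6 m[φ0→X3] = [3318, 2407, 3688]
r6 m[φ1→X1] = [19, 12, 13]
r6 m[φ1→X4] = [39551, 81636, 41627]
r6 m[φ2→X1] = [9, 23, 17]
r6 m[φ2→X7] = [58454, 32787, 71573]
r6 m[φ3→X0] = [52050, 61491, 49273]
r6 m[φ3→X3] = [19, 20, 14]
r6 m[X1→φ0] = [171, 276, 221]
r6 m[X1→φ1] = [2259, 5037, 4573]
r6 m[X1→φ2] = [4769, 2628, 3497]
r6 m[X0→φ3] = [1, 1, 1]
r6 m[X4→φ1] = [1, 1, 1]
r6 m[X7→φ2] = [1, 1, 1]
r6 m[X3→φ0] = [19, 20, 14]
r6 m[X3→φ3] = [3318, 2407, 3688]
fixed point reached at round 6
b[X0] = ⊗ incoming = [52050, 61491, 49273]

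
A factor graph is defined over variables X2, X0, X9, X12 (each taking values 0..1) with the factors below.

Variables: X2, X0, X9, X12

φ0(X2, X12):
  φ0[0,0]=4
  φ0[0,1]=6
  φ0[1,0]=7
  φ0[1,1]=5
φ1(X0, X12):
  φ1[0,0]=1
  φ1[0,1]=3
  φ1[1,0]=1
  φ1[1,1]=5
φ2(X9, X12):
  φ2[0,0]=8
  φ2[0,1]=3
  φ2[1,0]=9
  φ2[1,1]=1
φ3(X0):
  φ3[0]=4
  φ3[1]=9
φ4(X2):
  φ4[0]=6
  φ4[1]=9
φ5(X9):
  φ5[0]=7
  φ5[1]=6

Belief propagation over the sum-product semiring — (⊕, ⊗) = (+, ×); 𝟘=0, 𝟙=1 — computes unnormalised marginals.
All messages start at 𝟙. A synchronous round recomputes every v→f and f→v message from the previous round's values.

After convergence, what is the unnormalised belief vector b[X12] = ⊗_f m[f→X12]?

b[X12] = [124410, 124659]

init: all messages = 𝟙 over 2 values
r1 m[φ0→X2] = [10, 12]
r1 m[φ0→X12] = [11, 11]
r1 m[φ1→X0] = [4, 6]
r1 m[φ1→X12] = [2, 8]
r1 m[φ2→X9] = [11, 10]
r1 m[φ2→X12] = [17, 4]
r1 m[φ3→X0] = [4, 9]
r1 m[φ4→X2] = [6, 9]
r1 m[φ5→X9] = [7, 6]
r1 m[X2→φ0] = [1, 1]
r1 m[X2→φ4] = [1, 1]
r1 m[X0→φ1] = [1, 1]
r1 m[X0→φ3] = [1, 1]
r1 m[X9→φ2] = [1, 1]
r1 m[X9→φ5] = [1, 1]
r1 m[X12→φ0] = [1, 1]
r1 m[X12→φ1] = [1, 1]
r1 m[X12→φ2] = [1, 1]
r2 m[φ0→X2] = [10, 12]
r2 m[φ0→X12] = [11, 11]
r2 m[φ1→X0] = [4, 6]
r2 m[φ1→X12] = [2, 8]
r2 m[φ2→X9] = [11, 10]
r2 m[φ2→X12] = [17, 4]
r2 m[φ3→X0] = [4, 9]
r2 m[φ4→X2] = [6, 9]
r2 m[φ5→X9] = [7, 6]
r2 m[X2→φ0] = [6, 9]
r2 m[X2→φ4] = [10, 12]
r2 m[X0→φ1] = [4, 9]
r2 m[X0→φ3] = [4, 6]
r2 m[X9→φ2] = [7, 6]
r2 m[X9→φ5] = [11, 10]
r2 m[X12→φ0] = [34, 32]
r2 m[X12→φ1] = [187, 44]
r2 m[X12→φ2] = [22, 88]
r3 m[φ0→X2] = [328, 398]
r3 m[φ0→X12] = [87, 81]
r3 m[φ1→X0] = [319, 407]
r3 m[φ1→X12] = [13, 57]
r3 m[φ2→X9] = [440, 286]
r3 m[φ2→X12] = [110, 27]
r3 m[φ3→X0] = [4, 9]
r3 m[φ4→X2] = [6, 9]
r3 m[φ5→X9] = [7, 6]
r3 m[X2→φ0] = [6, 9]
r3 m[X2→φ4] = [10, 12]
r3 m[X0→φ1] = [4, 9]
r3 m[X0→φ3] = [4, 6]
r3 m[X9→φ2] = [7, 6]
r3 m[X9→φ5] = [11, 10]
r3 m[X12→φ0] = [34, 32]
r3 m[X12→φ1] = [187, 44]
r3 m[X12→φ2] = [22, 88]
r4 m[φ0→X2] = [328, 398]
r4 m[φ0→X12] = [87, 81]
r4 m[φ1→X0] = [319, 407]
r4 m[φ1→X12] = [13, 57]
r4 m[φ2→X9] = [440, 286]
r4 m[φ2→X12] = [110, 27]
r4 m[φ3→X0] = [4, 9]
r4 m[φ4→X2] = [6, 9]
r4 m[φ5→X9] = [7, 6]
r4 m[X2→φ0] = [6, 9]
r4 m[X2→φ4] = [328, 398]
r4 m[X0→φ1] = [4, 9]
r4 m[X0→φ3] = [319, 407]
r4 m[X9→φ2] = [7, 6]
r4 m[X9→φ5] = [440, 286]
r4 m[X12→φ0] = [1430, 1539]
r4 m[X12→φ1] = [9570, 2187]
r4 m[X12→φ2] = [1131, 4617]
r5 m[φ0→X2] = [14954, 17705]
r5 m[φ0→X12] = [87, 81]
r5 m[φ1→X0] = [16131, 20505]
r5 m[φ1→X12] = [13, 57]
r5 m[φ2→X9] = [22899, 14796]
r5 m[φ2→X12] = [110, 27]
r5 m[φ3→X0] = [4, 9]
r5 m[φ4→X2] = [6, 9]
r5 m[φ5→X9] = [7, 6]
r5 m[X2→φ0] = [6, 9]
r5 m[X2→φ4] = [328, 398]
r5 m[X0→φ1] = [4, 9]
r5 m[X0→φ3] = [319, 407]
r5 m[X9→φ2] = [7, 6]
r5 m[X9→φ5] = [440, 286]
r5 m[X12→φ0] = [1430, 1539]
r5 m[X12→φ1] = [9570, 2187]
r5 m[X12→φ2] = [1131, 4617]
r6 m[φ0→X2] = [14954, 17705]
r6 m[φ0→X12] = [87, 81]
r6 m[φ1→X0] = [16131, 20505]
r6 m[φ1→X12] = [13, 57]
r6 m[φ2→X9] = [22899, 14796]
r6 m[φ2→X12] = [110, 27]
r6 m[φ3→X0] = [4, 9]
r6 m[φ4→X2] = [6, 9]
r6 m[φ5→X9] = [7, 6]
r6 m[X2→φ0] = [6, 9]
r6 m[X2→φ4] = [14954, 17705]
r6 m[X0→φ1] = [4, 9]
r6 m[X0→φ3] = [16131, 20505]
r6 m[X9→φ2] = [7, 6]
r6 m[X9→φ5] = [22899, 14796]
r6 m[X12→φ0] = [1430, 1539]
r6 m[X12→φ1] = [9570, 2187]
r6 m[X12→φ2] = [1131, 4617]
r7 m[φ0→X2] = [14954, 17705]
r7 m[φ0→X12] = [87, 81]
r7 m[φ1→X0] = [16131, 20505]
r7 m[φ1→X12] = [13, 57]
r7 m[φ2→X9] = [22899, 14796]
r7 m[φ2→X12] = [110, 27]
r7 m[φ3→X0] = [4, 9]
r7 m[φ4→X2] = [6, 9]
r7 m[φ5→X9] = [7, 6]
r7 m[X2→φ0] = [6, 9]
r7 m[X2→φ4] = [14954, 17705]
r7 m[X0→φ1] = [4, 9]
r7 m[X0→φ3] = [16131, 20505]
r7 m[X9→φ2] = [7, 6]
r7 m[X9→φ5] = [22899, 14796]
r7 m[X12→φ0] = [1430, 1539]
r7 m[X12→φ1] = [9570, 2187]
r7 m[X12→φ2] = [1131, 4617]
fixed point reached at round 7
b[X12] = ⊗ incoming = [124410, 124659]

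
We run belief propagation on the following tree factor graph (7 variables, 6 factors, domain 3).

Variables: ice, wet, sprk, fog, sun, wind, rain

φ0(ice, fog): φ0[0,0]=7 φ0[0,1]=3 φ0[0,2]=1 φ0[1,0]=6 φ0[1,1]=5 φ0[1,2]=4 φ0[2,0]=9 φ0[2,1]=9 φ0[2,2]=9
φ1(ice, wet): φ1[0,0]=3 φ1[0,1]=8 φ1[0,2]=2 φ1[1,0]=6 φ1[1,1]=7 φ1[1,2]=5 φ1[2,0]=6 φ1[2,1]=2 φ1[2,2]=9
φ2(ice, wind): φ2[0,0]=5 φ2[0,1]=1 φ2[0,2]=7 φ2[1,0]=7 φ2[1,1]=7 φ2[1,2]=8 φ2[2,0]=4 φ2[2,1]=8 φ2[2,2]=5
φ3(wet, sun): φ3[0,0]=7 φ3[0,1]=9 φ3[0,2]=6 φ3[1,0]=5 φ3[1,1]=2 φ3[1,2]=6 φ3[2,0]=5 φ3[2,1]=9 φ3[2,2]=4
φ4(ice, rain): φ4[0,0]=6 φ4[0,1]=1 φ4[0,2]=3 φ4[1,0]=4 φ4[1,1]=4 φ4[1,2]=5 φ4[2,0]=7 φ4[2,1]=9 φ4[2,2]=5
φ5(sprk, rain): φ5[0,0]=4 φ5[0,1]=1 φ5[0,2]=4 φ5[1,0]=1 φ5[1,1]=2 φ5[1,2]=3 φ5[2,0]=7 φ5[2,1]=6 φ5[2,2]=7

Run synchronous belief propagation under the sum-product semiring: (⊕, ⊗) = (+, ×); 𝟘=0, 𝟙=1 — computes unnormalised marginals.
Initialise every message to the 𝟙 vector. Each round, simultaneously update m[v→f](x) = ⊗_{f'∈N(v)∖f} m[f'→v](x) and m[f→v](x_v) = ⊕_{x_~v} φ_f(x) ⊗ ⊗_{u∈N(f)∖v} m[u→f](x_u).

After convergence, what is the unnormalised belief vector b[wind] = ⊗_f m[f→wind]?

init: all messages = 𝟙 over 3 values
r1 m[φ0→ice] = [11, 15, 27]
r1 m[φ0→fog] = [22, 17, 14]
r1 m[φ1→ice] = [13, 18, 17]
r1 m[φ1→wet] = [15, 17, 16]
r1 m[φ2→ice] = [13, 22, 17]
r1 m[φ2→wind] = [16, 16, 20]
r1 m[φ3→wet] = [22, 13, 18]
r1 m[φ3→sun] = [17, 20, 16]
r1 m[φ4→ice] = [10, 13, 21]
r1 m[φ4→rain] = [17, 14, 13]
r1 m[φ5→sprk] = [9, 6, 20]
r1 m[φ5→rain] = [12, 9, 14]
r1 m[ice→φ0] = [1, 1, 1]
r1 m[ice→φ1] = [1, 1, 1]
r1 m[ice→φ2] = [1, 1, 1]
r1 m[ice→φ4] = [1, 1, 1]
r1 m[wet→φ1] = [1, 1, 1]
r1 m[wet→φ3] = [1, 1, 1]
r1 m[sprk→φ5] = [1, 1, 1]
r1 m[fog→φ0] = [1, 1, 1]
r1 m[sun→φ3] = [1, 1, 1]
r1 m[wind→φ2] = [1, 1, 1]
r1 m[rain→φ4] = [1, 1, 1]
r1 m[rain→φ5] = [1, 1, 1]
r2 m[φ0→ice] = [11, 15, 27]
r2 m[φ0→fog] = [22, 17, 14]
r2 m[φ1→ice] = [13, 18, 17]
r2 m[φ1→wet] = [15, 17, 16]
r2 m[φ2→ice] = [13, 22, 17]
r2 m[φ2→wind] = [16, 16, 20]
r2 m[φ3→wet] = [22, 13, 18]
r2 m[φ3→sun] = [17, 20, 16]
r2 m[φ4→ice] = [10, 13, 21]
r2 m[φ4→rain] = [17, 14, 13]
r2 m[φ5→sprk] = [9, 6, 20]
r2 m[φ5→rain] = [12, 9, 14]
r2 m[ice→φ0] = [1690, 5148, 6069]
r2 m[ice→φ1] = [1430, 4290, 9639]
r2 m[ice→φ2] = [1430, 3510, 9639]
r2 m[ice→φ4] = [1859, 5940, 7803]
r2 m[wet→φ1] = [22, 13, 18]
r2 m[wet→φ3] = [15, 17, 16]
r2 m[sprk→φ5] = [1, 1, 1]
r2 m[fog→φ0] = [1, 1, 1]
r2 m[sun→φ3] = [1, 1, 1]
r2 m[wind→φ2] = [1, 1, 1]
r2 m[rain→φ4] = [12, 9, 14]
r2 m[rain→φ5] = [17, 14, 13]
r3 m[φ0→ice] = [11, 15, 27]
r3 m[φ0→fog] = [97339, 85431, 76903]
r3 m[φ1→ice] = [206, 313, 320]
r3 m[φ1→wet] = [87864, 60748, 111061]
r3 m[φ2→ice] = [13, 22, 17]
r3 m[φ2→wind] = [70276, 103112, 86285]
r3 m[φ3→wet] = [22, 13, 18]
r3 m[φ3→sun] = [270, 313, 256]
r3 m[φ4→ice] = [123, 154, 235]
r3 m[φ4→rain] = [89535, 95846, 74292]
r3 m[φ5→sprk] = [134, 84, 294]
r3 m[φ5→rain] = [12, 9, 14]
r3 m[ice→φ0] = [1690, 5148, 6069]
r3 m[ice→φ1] = [1430, 4290, 9639]
r3 m[ice→φ2] = [1430, 3510, 9639]
r3 m[ice→φ4] = [1859, 5940, 7803]
r3 m[wet→φ1] = [22, 13, 18]
r3 m[wet→φ3] = [15, 17, 16]
r3 m[sprk→φ5] = [1, 1, 1]
r3 m[fog→φ0] = [1, 1, 1]
r3 m[sun→φ3] = [1, 1, 1]
r3 m[wind→φ2] = [1, 1, 1]
r3 m[rain→φ4] = [12, 9, 14]
r3 m[rain→φ5] = [17, 14, 13]
r4 m[φ0→ice] = [11, 15, 27]
r4 m[φ0→fog] = [97339, 85431, 76903]
r4 m[φ1→ice] = [206, 313, 320]
r4 m[φ1→wet] = [87864, 60748, 111061]
r4 m[φ2→ice] = [13, 22, 17]
r4 m[φ2→wind] = [70276, 103112, 86285]
r4 m[φ3→wet] = [22, 13, 18]
r4 m[φ3→sun] = [270, 313, 256]
r4 m[φ4→ice] = [123, 154, 235]
r4 m[φ4→rain] = [89535, 95846, 74292]
r4 m[φ5→sprk] = [134, 84, 294]
r4 m[φ5→rain] = [12, 9, 14]
r4 m[ice→φ0] = [329394, 1060444, 1278400]
r4 m[ice→φ1] = [17589, 50820, 107865]
r4 m[ice→φ2] = [278718, 723030, 2030400]
r4 m[ice→φ4] = [29458, 103290, 146880]
r4 m[wet→φ1] = [22, 13, 18]
r4 m[wet→φ3] = [87864, 60748, 111061]
r4 m[sprk→φ5] = [1, 1, 1]
r4 m[fog→φ0] = [1, 1, 1]
r4 m[sun→φ3] = [1, 1, 1]
r4 m[wind→φ2] = [1, 1, 1]
r4 m[rain→φ4] = [12, 9, 14]
r4 m[rain→φ5] = [89535, 95846, 74292]
r5 m[φ0→ice] = [11, 15, 27]
r5 m[φ0→fog] = [20174022, 17796002, 16076770]
r5 m[φ1→ice] = [206, 313, 320]
r5 m[φ1→wet] = [1004877, 712182, 1260063]
r5 m[φ2→ice] = [13, 22, 17]
r5 m[φ2→wind] = [14576400, 21583128, 17887266]
r5 m[φ3→wet] = [22, 13, 18]
r5 m[φ3→sun] = [1474093, 1911821, 1335916]
r5 m[φ4→ice] = [123, 154, 235]
r5 m[φ4→rain] = [1618068, 1764538, 1339224]
r5 m[φ5→sprk] = [751154, 504103, 1721865]
r5 m[φ5→rain] = [12, 9, 14]
r5 m[ice→φ0] = [329394, 1060444, 1278400]
r5 m[ice→φ1] = [17589, 50820, 107865]
r5 m[ice→φ2] = [278718, 723030, 2030400]
r5 m[ice→φ4] = [29458, 103290, 146880]
r5 m[wet→φ1] = [22, 13, 18]
r5 m[wet→φ3] = [87864, 60748, 111061]
r5 m[sprk→φ5] = [1, 1, 1]
r5 m[fog→φ0] = [1, 1, 1]
r5 m[sun→φ3] = [1, 1, 1]
r5 m[wind→φ2] = [1, 1, 1]
r5 m[rain→φ4] = [12, 9, 14]
r5 m[rain→φ5] = [89535, 95846, 74292]
r6 m[φ0→ice] = [11, 15, 27]
r6 m[φ0→fog] = [20174022, 17796002, 16076770]
r6 m[φ1→ice] = [206, 313, 320]
r6 m[φ1→wet] = [1004877, 712182, 1260063]
r6 m[φ2→ice] = [13, 22, 17]
r6 m[φ2→wind] = [14576400, 21583128, 17887266]
r6 m[φ3→wet] = [22, 13, 18]
r6 m[φ3→sun] = [1474093, 1911821, 1335916]
r6 m[φ4→ice] = [123, 154, 235]
r6 m[φ4→rain] = [1618068, 1764538, 1339224]
r6 m[φ5→sprk] = [751154, 504103, 1721865]
r6 m[φ5→rain] = [12, 9, 14]
r6 m[ice→φ0] = [329394, 1060444, 1278400]
r6 m[ice→φ1] = [17589, 50820, 107865]
r6 m[ice→φ2] = [278718, 723030, 2030400]
r6 m[ice→φ4] = [29458, 103290, 146880]
r6 m[wet→φ1] = [22, 13, 18]
r6 m[wet→φ3] = [1004877, 712182, 1260063]
r6 m[sprk→φ5] = [1, 1, 1]
r6 m[fog→φ0] = [1, 1, 1]
r6 m[sun→φ3] = [1, 1, 1]
r6 m[wind→φ2] = [1, 1, 1]
r6 m[rain→φ4] = [12, 9, 14]
r6 m[rain→φ5] = [1618068, 1764538, 1339224]
r7 m[φ0→ice] = [11, 15, 27]
r7 m[φ0→fog] = [20174022, 17796002, 16076770]
r7 m[φ1→ice] = [206, 313, 320]
r7 m[φ1→wet] = [1004877, 712182, 1260063]
r7 m[φ2→ice] = [13, 22, 17]
r7 m[φ2→wind] = [14576400, 21583128, 17887266]
r7 m[φ3→wet] = [22, 13, 18]
r7 m[φ3→sun] = [16895364, 21808824, 15342606]
r7 m[φ4→ice] = [123, 154, 235]
r7 m[φ4→rain] = [1618068, 1764538, 1339224]
r7 m[φ5→sprk] = [13593706, 9164816, 31288272]
r7 m[φ5→rain] = [12, 9, 14]
r7 m[ice→φ0] = [329394, 1060444, 1278400]
r7 m[ice→φ1] = [17589, 50820, 107865]
r7 m[ice→φ2] = [278718, 723030, 2030400]
r7 m[ice→φ4] = [29458, 103290, 146880]
r7 m[wet→φ1] = [22, 13, 18]
r7 m[wet→φ3] = [1004877, 712182, 1260063]
r7 m[sprk→φ5] = [1, 1, 1]
r7 m[fog→φ0] = [1, 1, 1]
r7 m[sun→φ3] = [1, 1, 1]
r7 m[wind→φ2] = [1, 1, 1]
r7 m[rain→φ4] = [12, 9, 14]
r7 m[rain→φ5] = [1618068, 1764538, 1339224]
r8 m[φ0→ice] = [11, 15, 27]
r8 m[φ0→fog] = [20174022, 17796002, 16076770]
r8 m[φ1→ice] = [206, 313, 320]
r8 m[φ1→wet] = [1004877, 712182, 1260063]
r8 m[φ2→ice] = [13, 22, 17]
r8 m[φ2→wind] = [14576400, 21583128, 17887266]
r8 m[φ3→wet] = [22, 13, 18]
r8 m[φ3→sun] = [16895364, 21808824, 15342606]
r8 m[φ4→ice] = [123, 154, 235]
r8 m[φ4→rain] = [1618068, 1764538, 1339224]
r8 m[φ5→sprk] = [13593706, 9164816, 31288272]
r8 m[φ5→rain] = [12, 9, 14]
r8 m[ice→φ0] = [329394, 1060444, 1278400]
r8 m[ice→φ1] = [17589, 50820, 107865]
r8 m[ice→φ2] = [278718, 723030, 2030400]
r8 m[ice→φ4] = [29458, 103290, 146880]
r8 m[wet→φ1] = [22, 13, 18]
r8 m[wet→φ3] = [1004877, 712182, 1260063]
r8 m[sprk→φ5] = [1, 1, 1]
r8 m[fog→φ0] = [1, 1, 1]
r8 m[sun→φ3] = [1, 1, 1]
r8 m[wind→φ2] = [1, 1, 1]
r8 m[rain→φ4] = [12, 9, 14]
r8 m[rain→φ5] = [1618068, 1764538, 1339224]
fixed point reached at round 8
b[wind] = ⊗ incoming = [14576400, 21583128, 17887266]

b[wind] = [14576400, 21583128, 17887266]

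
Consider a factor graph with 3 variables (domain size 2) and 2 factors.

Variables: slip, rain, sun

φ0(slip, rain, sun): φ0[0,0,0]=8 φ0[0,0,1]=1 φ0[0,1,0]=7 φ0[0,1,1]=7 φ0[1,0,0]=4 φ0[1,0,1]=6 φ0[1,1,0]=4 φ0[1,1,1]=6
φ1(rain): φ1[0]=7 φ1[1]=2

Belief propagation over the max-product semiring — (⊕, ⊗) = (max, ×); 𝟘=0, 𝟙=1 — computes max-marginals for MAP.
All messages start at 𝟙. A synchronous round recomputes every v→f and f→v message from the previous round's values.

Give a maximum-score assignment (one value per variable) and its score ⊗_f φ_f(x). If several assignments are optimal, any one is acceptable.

init: all messages = 𝟙 over 2 values
r1 m[φ0→slip] = [8, 6]
r1 m[φ0→rain] = [8, 7]
r1 m[φ0→sun] = [8, 7]
r1 m[φ1→rain] = [7, 2]
r1 m[slip→φ0] = [1, 1]
r1 m[rain→φ0] = [1, 1]
r1 m[rain→φ1] = [1, 1]
r1 m[sun→φ0] = [1, 1]
r2 m[φ0→slip] = [8, 6]
r2 m[φ0→rain] = [8, 7]
r2 m[φ0→sun] = [8, 7]
r2 m[φ1→rain] = [7, 2]
r2 m[slip→φ0] = [1, 1]
r2 m[rain→φ0] = [7, 2]
r2 m[rain→φ1] = [8, 7]
r2 m[sun→φ0] = [1, 1]
r3 m[φ0→slip] = [56, 42]
r3 m[φ0→rain] = [8, 7]
r3 m[φ0→sun] = [56, 42]
r3 m[φ1→rain] = [7, 2]
r3 m[slip→φ0] = [1, 1]
r3 m[rain→φ0] = [7, 2]
r3 m[rain→φ1] = [8, 7]
r3 m[sun→φ0] = [1, 1]
r4 m[φ0→slip] = [56, 42]
r4 m[φ0→rain] = [8, 7]
r4 m[φ0→sun] = [56, 42]
r4 m[φ1→rain] = [7, 2]
r4 m[slip→φ0] = [1, 1]
r4 m[rain→φ0] = [7, 2]
r4 m[rain→φ1] = [8, 7]
r4 m[sun→φ0] = [1, 1]
fixed point reached at round 4
traceback from slip: (slip=0, rain=0, sun=0), score=56

assignment: (slip=0, rain=0, sun=0); score = 56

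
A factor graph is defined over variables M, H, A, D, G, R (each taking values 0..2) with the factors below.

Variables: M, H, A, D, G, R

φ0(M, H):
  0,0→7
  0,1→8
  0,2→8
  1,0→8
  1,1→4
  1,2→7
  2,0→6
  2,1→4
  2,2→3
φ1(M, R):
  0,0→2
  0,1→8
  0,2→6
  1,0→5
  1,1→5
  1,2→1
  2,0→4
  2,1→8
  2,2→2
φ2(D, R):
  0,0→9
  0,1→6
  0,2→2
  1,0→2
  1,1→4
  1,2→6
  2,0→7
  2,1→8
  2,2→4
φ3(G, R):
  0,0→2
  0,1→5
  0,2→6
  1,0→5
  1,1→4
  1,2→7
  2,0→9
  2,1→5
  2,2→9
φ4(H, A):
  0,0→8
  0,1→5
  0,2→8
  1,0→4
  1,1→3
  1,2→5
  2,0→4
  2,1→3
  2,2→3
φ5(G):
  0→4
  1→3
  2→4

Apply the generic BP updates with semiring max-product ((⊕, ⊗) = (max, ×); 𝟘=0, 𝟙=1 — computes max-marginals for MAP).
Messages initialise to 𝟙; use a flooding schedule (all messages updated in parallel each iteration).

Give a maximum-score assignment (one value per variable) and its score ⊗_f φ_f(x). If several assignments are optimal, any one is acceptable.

init: all messages = 𝟙 over 3 values
r1 m[φ0→M] = [8, 8, 6]
r1 m[φ0→H] = [8, 8, 8]
r1 m[φ1→M] = [8, 5, 8]
r1 m[φ1→R] = [5, 8, 6]
r1 m[φ2→D] = [9, 6, 8]
r1 m[φ2→R] = [9, 8, 6]
r1 m[φ3→G] = [6, 7, 9]
r1 m[φ3→R] = [9, 5, 9]
r1 m[φ4→H] = [8, 5, 4]
r1 m[φ4→A] = [8, 5, 8]
r1 m[φ5→G] = [4, 3, 4]
r1 m[M→φ0] = [1, 1, 1]
r1 m[M→φ1] = [1, 1, 1]
r1 m[H→φ0] = [1, 1, 1]
r1 m[H→φ4] = [1, 1, 1]
r1 m[A→φ4] = [1, 1, 1]
r1 m[D→φ2] = [1, 1, 1]
r1 m[G→φ3] = [1, 1, 1]
r1 m[G→φ5] = [1, 1, 1]
r1 m[R→φ1] = [1, 1, 1]
r1 m[R→φ2] = [1, 1, 1]
r1 m[R→φ3] = [1, 1, 1]
r2 m[φ0→M] = [8, 8, 6]
r2 m[φ0→H] = [8, 8, 8]
r2 m[φ1→M] = [8, 5, 8]
r2 m[φ1→R] = [5, 8, 6]
r2 m[φ2→D] = [9, 6, 8]
r2 m[φ2→R] = [9, 8, 6]
r2 m[φ3→G] = [6, 7, 9]
r2 m[φ3→R] = [9, 5, 9]
r2 m[φ4→H] = [8, 5, 4]
r2 m[φ4→A] = [8, 5, 8]
r2 m[φ5→G] = [4, 3, 4]
r2 m[M→φ0] = [8, 5, 8]
r2 m[M→φ1] = [8, 8, 6]
r2 m[H→φ0] = [8, 5, 4]
r2 m[H→φ4] = [8, 8, 8]
r2 m[A→φ4] = [1, 1, 1]
r2 m[D→φ2] = [1, 1, 1]
r2 m[G→φ3] = [4, 3, 4]
r2 m[G→φ5] = [6, 7, 9]
r2 m[R→φ1] = [81, 40, 54]
r2 m[R→φ2] = [45, 40, 54]
r2 m[R→φ3] = [45, 64, 36]
r3 m[φ0→M] = [56, 64, 48]
r3 m[φ0→H] = [56, 64, 64]
r3 m[φ1→M] = [324, 405, 324]
r3 m[φ1→R] = [40, 64, 48]
r3 m[φ2→D] = [405, 324, 320]
r3 m[φ2→R] = [9, 8, 6]
r3 m[φ3→G] = [320, 256, 405]
r3 m[φ3→R] = [36, 20, 36]
r3 m[φ4→H] = [8, 5, 4]
r3 m[φ4→A] = [64, 40, 64]
r3 m[φ5→G] = [4, 3, 4]
r3 m[M→φ0] = [8, 5, 8]
r3 m[M→φ1] = [8, 8, 6]
r3 m[H→φ0] = [8, 5, 4]
r3 m[H→φ4] = [8, 8, 8]
r3 m[A→φ4] = [1, 1, 1]
r3 m[D→φ2] = [1, 1, 1]
r3 m[G→φ3] = [4, 3, 4]
r3 m[G→φ5] = [6, 7, 9]
r3 m[R→φ1] = [81, 40, 54]
r3 m[R→φ2] = [45, 40, 54]
r3 m[R→φ3] = [45, 64, 36]
r4 m[φ0→M] = [56, 64, 48]
r4 m[φ0→H] = [56, 64, 64]
r4 m[φ1→M] = [324, 405, 324]
r4 m[φ1→R] = [40, 64, 48]
r4 m[φ2→D] = [405, 324, 320]
r4 m[φ2→R] = [9, 8, 6]
r4 m[φ3→G] = [320, 256, 405]
r4 m[φ3→R] = [36, 20, 36]
r4 m[φ4→H] = [8, 5, 4]
r4 m[φ4→A] = [64, 40, 64]
r4 m[φ5→G] = [4, 3, 4]
r4 m[M→φ0] = [324, 405, 324]
r4 m[M→φ1] = [56, 64, 48]
r4 m[H→φ0] = [8, 5, 4]
r4 m[H→φ4] = [56, 64, 64]
r4 m[A→φ4] = [1, 1, 1]
r4 m[D→φ2] = [1, 1, 1]
r4 m[G→φ3] = [4, 3, 4]
r4 m[G→φ5] = [320, 256, 405]
r4 m[R→φ1] = [324, 160, 216]
r4 m[R→φ2] = [1440, 1280, 1728]
r4 m[R→φ3] = [360, 512, 288]
r5 m[φ0→M] = [56, 64, 48]
r5 m[φ0→H] = [3240, 2592, 2835]
r5 m[φ1→M] = [1296, 1620, 1296]
r5 m[φ1→R] = [320, 448, 336]
r5 m[φ2→D] = [12960, 10368, 10240]
r5 m[φ2→R] = [9, 8, 6]
r5 m[φ3→G] = [2560, 2048, 3240]
r5 m[φ3→R] = [36, 20, 36]
r5 m[φ4→H] = [8, 5, 4]
r5 m[φ4→A] = [448, 280, 448]
r5 m[φ5→G] = [4, 3, 4]
r5 m[M→φ0] = [324, 405, 324]
r5 m[M→φ1] = [56, 64, 48]
r5 m[H→φ0] = [8, 5, 4]
r5 m[H→φ4] = [56, 64, 64]
r5 m[A→φ4] = [1, 1, 1]
r5 m[D→φ2] = [1, 1, 1]
r5 m[G→φ3] = [4, 3, 4]
r5 m[G→φ5] = [320, 256, 405]
r5 m[R→φ1] = [324, 160, 216]
r5 m[R→φ2] = [1440, 1280, 1728]
r5 m[R→φ3] = [360, 512, 288]
r6 m[φ0→M] = [56, 64, 48]
r6 m[φ0→H] = [3240, 2592, 2835]
r6 m[φ1→M] = [1296, 1620, 1296]
r6 m[φ1→R] = [320, 448, 336]
r6 m[φ2→D] = [12960, 10368, 10240]
r6 m[φ2→R] = [9, 8, 6]
r6 m[φ3→G] = [2560, 2048, 3240]
r6 m[φ3→R] = [36, 20, 36]
r6 m[φ4→H] = [8, 5, 4]
r6 m[φ4→A] = [448, 280, 448]
r6 m[φ5→G] = [4, 3, 4]
r6 m[M→φ0] = [1296, 1620, 1296]
r6 m[M→φ1] = [56, 64, 48]
r6 m[H→φ0] = [8, 5, 4]
r6 m[H→φ4] = [3240, 2592, 2835]
r6 m[A→φ4] = [1, 1, 1]
r6 m[D→φ2] = [1, 1, 1]
r6 m[G→φ3] = [4, 3, 4]
r6 m[G→φ5] = [2560, 2048, 3240]
r6 m[R→φ1] = [324, 160, 216]
r6 m[R→φ2] = [11520, 8960, 12096]
r6 m[R→φ3] = [2880, 3584, 2016]
r7 m[φ0→M] = [56, 64, 48]
r7 m[φ0→H] = [12960, 10368, 11340]
r7 m[φ1→M] = [1296, 1620, 1296]
r7 m[φ1→R] = [320, 448, 336]
r7 m[φ2→D] = [103680, 72576, 80640]
r7 m[φ2→R] = [9, 8, 6]
r7 m[φ3→G] = [17920, 14400, 25920]
r7 m[φ3→R] = [36, 20, 36]
r7 m[φ4→H] = [8, 5, 4]
r7 m[φ4→A] = [25920, 16200, 25920]
r7 m[φ5→G] = [4, 3, 4]
r7 m[M→φ0] = [1296, 1620, 1296]
r7 m[M→φ1] = [56, 64, 48]
r7 m[H→φ0] = [8, 5, 4]
r7 m[H→φ4] = [3240, 2592, 2835]
r7 m[A→φ4] = [1, 1, 1]
r7 m[D→φ2] = [1, 1, 1]
r7 m[G→φ3] = [4, 3, 4]
r7 m[G→φ5] = [2560, 2048, 3240]
r7 m[R→φ1] = [324, 160, 216]
r7 m[R→φ2] = [11520, 8960, 12096]
r7 m[R→φ3] = [2880, 3584, 2016]
r8 m[φ0→M] = [56, 64, 48]
r8 m[φ0→H] = [12960, 10368, 11340]
r8 m[φ1→M] = [1296, 1620, 1296]
r8 m[φ1→R] = [320, 448, 336]
r8 m[φ2→D] = [103680, 72576, 80640]
r8 m[φ2→R] = [9, 8, 6]
r8 m[φ3→G] = [17920, 14400, 25920]
r8 m[φ3→R] = [36, 20, 36]
r8 m[φ4→H] = [8, 5, 4]
r8 m[φ4→A] = [25920, 16200, 25920]
r8 m[φ5→G] = [4, 3, 4]
r8 m[M→φ0] = [1296, 1620, 1296]
r8 m[M→φ1] = [56, 64, 48]
r8 m[H→φ0] = [8, 5, 4]
r8 m[H→φ4] = [12960, 10368, 11340]
r8 m[A→φ4] = [1, 1, 1]
r8 m[D→φ2] = [1, 1, 1]
r8 m[G→φ3] = [4, 3, 4]
r8 m[G→φ5] = [17920, 14400, 25920]
r8 m[R→φ1] = [324, 160, 216]
r8 m[R→φ2] = [11520, 8960, 12096]
r8 m[R→φ3] = [2880, 3584, 2016]
r9 m[φ0→M] = [56, 64, 48]
r9 m[φ0→H] = [12960, 10368, 11340]
r9 m[φ1→M] = [1296, 1620, 1296]
r9 m[φ1→R] = [320, 448, 336]
r9 m[φ2→D] = [103680, 72576, 80640]
r9 m[φ2→R] = [9, 8, 6]
r9 m[φ3→G] = [17920, 14400, 25920]
r9 m[φ3→R] = [36, 20, 36]
r9 m[φ4→H] = [8, 5, 4]
r9 m[φ4→A] = [103680, 64800, 103680]
r9 m[φ5→G] = [4, 3, 4]
r9 m[M→φ0] = [1296, 1620, 1296]
r9 m[M→φ1] = [56, 64, 48]
r9 m[H→φ0] = [8, 5, 4]
r9 m[H→φ4] = [12960, 10368, 11340]
r9 m[A→φ4] = [1, 1, 1]
r9 m[D→φ2] = [1, 1, 1]
r9 m[G→φ3] = [4, 3, 4]
r9 m[G→φ5] = [17920, 14400, 25920]
r9 m[R→φ1] = [324, 160, 216]
r9 m[R→φ2] = [11520, 8960, 12096]
r9 m[R→φ3] = [2880, 3584, 2016]
r10 m[φ0→M] = [56, 64, 48]
r10 m[φ0→H] = [12960, 10368, 11340]
r10 m[φ1→M] = [1296, 1620, 1296]
r10 m[φ1→R] = [320, 448, 336]
r10 m[φ2→D] = [103680, 72576, 80640]
r10 m[φ2→R] = [9, 8, 6]
r10 m[φ3→G] = [17920, 14400, 25920]
r10 m[φ3→R] = [36, 20, 36]
r10 m[φ4→H] = [8, 5, 4]
r10 m[φ4→A] = [103680, 64800, 103680]
r10 m[φ5→G] = [4, 3, 4]
r10 m[M→φ0] = [1296, 1620, 1296]
r10 m[M→φ1] = [56, 64, 48]
r10 m[H→φ0] = [8, 5, 4]
r10 m[H→φ4] = [12960, 10368, 11340]
r10 m[A→φ4] = [1, 1, 1]
r10 m[D→φ2] = [1, 1, 1]
r10 m[G→φ3] = [4, 3, 4]
r10 m[G→φ5] = [17920, 14400, 25920]
r10 m[R→φ1] = [324, 160, 216]
r10 m[R→φ2] = [11520, 8960, 12096]
r10 m[R→φ3] = [2880, 3584, 2016]
fixed point reached at round 10
traceback from M: (M=1, H=0, A=0, D=0, G=2, R=0), score=103680

assignment: (M=1, H=0, A=0, D=0, G=2, R=0); score = 103680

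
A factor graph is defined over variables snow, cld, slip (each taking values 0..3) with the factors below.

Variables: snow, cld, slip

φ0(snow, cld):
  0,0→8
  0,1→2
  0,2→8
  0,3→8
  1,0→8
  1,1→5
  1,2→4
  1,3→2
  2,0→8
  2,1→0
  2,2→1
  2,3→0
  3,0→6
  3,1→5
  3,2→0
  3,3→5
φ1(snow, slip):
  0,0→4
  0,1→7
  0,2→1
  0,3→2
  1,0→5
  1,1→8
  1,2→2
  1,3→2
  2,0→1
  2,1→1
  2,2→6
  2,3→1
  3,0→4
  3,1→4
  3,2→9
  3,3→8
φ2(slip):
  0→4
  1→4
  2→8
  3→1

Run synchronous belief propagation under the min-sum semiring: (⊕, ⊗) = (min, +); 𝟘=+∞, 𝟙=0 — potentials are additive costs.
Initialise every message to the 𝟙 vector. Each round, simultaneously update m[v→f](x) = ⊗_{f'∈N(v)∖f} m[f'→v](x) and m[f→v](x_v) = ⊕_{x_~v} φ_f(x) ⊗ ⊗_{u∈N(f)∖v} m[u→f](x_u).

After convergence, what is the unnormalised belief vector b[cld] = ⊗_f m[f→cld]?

init: all messages = 𝟙 over 4 values
r1 m[φ0→snow] = [2, 2, 0, 0]
r1 m[φ0→cld] = [6, 0, 0, 0]
r1 m[φ1→snow] = [1, 2, 1, 4]
r1 m[φ1→slip] = [1, 1, 1, 1]
r1 m[φ2→slip] = [4, 4, 8, 1]
r1 m[snow→φ0] = [0, 0, 0, 0]
r1 m[snow→φ1] = [0, 0, 0, 0]
r1 m[cld→φ0] = [0, 0, 0, 0]
r1 m[slip→φ1] = [0, 0, 0, 0]
r1 m[slip→φ2] = [0, 0, 0, 0]
r2 m[φ0→snow] = [2, 2, 0, 0]
r2 m[φ0→cld] = [6, 0, 0, 0]
r2 m[φ1→snow] = [1, 2, 1, 4]
r2 m[φ1→slip] = [1, 1, 1, 1]
r2 m[φ2→slip] = [4, 4, 8, 1]
r2 m[snow→φ0] = [1, 2, 1, 4]
r2 m[snow→φ1] = [2, 2, 0, 0]
r2 m[cld→φ0] = [0, 0, 0, 0]
r2 m[slip→φ1] = [4, 4, 8, 1]
r2 m[slip→φ2] = [1, 1, 1, 1]
r3 m[φ0→snow] = [2, 2, 0, 0]
r3 m[φ0→cld] = [9, 1, 2, 1]
r3 m[φ1→snow] = [3, 3, 2, 8]
r3 m[φ1→slip] = [1, 1, 3, 1]
r3 m[φ2→slip] = [4, 4, 8, 1]
r3 m[snow→φ0] = [1, 2, 1, 4]
r3 m[snow→φ1] = [2, 2, 0, 0]
r3 m[cld→φ0] = [0, 0, 0, 0]
r3 m[slip→φ1] = [4, 4, 8, 1]
r3 m[slip→φ2] = [1, 1, 1, 1]
r4 m[φ0→snow] = [2, 2, 0, 0]
r4 m[φ0→cld] = [9, 1, 2, 1]
r4 m[φ1→snow] = [3, 3, 2, 8]
r4 m[φ1→slip] = [1, 1, 3, 1]
r4 m[φ2→slip] = [4, 4, 8, 1]
r4 m[snow→φ0] = [3, 3, 2, 8]
r4 m[snow→φ1] = [2, 2, 0, 0]
r4 m[cld→φ0] = [0, 0, 0, 0]
r4 m[slip→φ1] = [4, 4, 8, 1]
r4 m[slip→φ2] = [1, 1, 3, 1]
r5 m[φ0→snow] = [2, 2, 0, 0]
r5 m[φ0→cld] = [10, 2, 3, 2]
r5 m[φ1→snow] = [3, 3, 2, 8]
r5 m[φ1→slip] = [1, 1, 3, 1]
r5 m[φ2→slip] = [4, 4, 8, 1]
r5 m[snow→φ0] = [3, 3, 2, 8]
r5 m[snow→φ1] = [2, 2, 0, 0]
r5 m[cld→φ0] = [0, 0, 0, 0]
r5 m[slip→φ1] = [4, 4, 8, 1]
r5 m[slip→φ2] = [1, 1, 3, 1]
r6 m[φ0→snow] = [2, 2, 0, 0]
r6 m[φ0→cld] = [10, 2, 3, 2]
r6 m[φ1→snow] = [3, 3, 2, 8]
r6 m[φ1→slip] = [1, 1, 3, 1]
r6 m[φ2→slip] = [4, 4, 8, 1]
r6 m[snow→φ0] = [3, 3, 2, 8]
r6 m[snow→φ1] = [2, 2, 0, 0]
r6 m[cld→φ0] = [0, 0, 0, 0]
r6 m[slip→φ1] = [4, 4, 8, 1]
r6 m[slip→φ2] = [1, 1, 3, 1]
fixed point reached at round 6
b[cld] = ⊗ incoming = [10, 2, 3, 2]

b[cld] = [10, 2, 3, 2]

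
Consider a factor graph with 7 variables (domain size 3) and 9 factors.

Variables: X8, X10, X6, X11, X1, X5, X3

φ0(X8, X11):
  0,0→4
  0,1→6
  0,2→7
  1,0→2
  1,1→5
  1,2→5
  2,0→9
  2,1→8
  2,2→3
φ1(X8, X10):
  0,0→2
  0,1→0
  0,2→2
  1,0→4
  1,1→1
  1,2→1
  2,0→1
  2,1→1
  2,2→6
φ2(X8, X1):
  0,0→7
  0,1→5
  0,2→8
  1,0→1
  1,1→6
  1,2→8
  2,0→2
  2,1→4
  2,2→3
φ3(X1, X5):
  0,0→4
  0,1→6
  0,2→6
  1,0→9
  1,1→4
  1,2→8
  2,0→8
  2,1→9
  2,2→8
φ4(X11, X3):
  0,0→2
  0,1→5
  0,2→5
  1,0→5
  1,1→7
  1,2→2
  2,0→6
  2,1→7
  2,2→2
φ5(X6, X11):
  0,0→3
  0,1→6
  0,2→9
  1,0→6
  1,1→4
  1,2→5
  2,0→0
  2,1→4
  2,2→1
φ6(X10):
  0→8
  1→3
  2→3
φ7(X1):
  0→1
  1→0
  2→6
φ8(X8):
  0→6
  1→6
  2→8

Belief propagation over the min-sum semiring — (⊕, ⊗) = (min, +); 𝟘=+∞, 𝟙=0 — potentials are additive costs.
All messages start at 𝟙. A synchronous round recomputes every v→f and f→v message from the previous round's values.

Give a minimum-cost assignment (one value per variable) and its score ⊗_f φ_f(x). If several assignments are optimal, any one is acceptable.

init: all messages = 𝟙 over 3 values
r1 m[φ0→X8] = [4, 2, 3]
r1 m[φ0→X11] = [2, 5, 3]
r1 m[φ1→X8] = [0, 1, 1]
r1 m[φ1→X10] = [1, 0, 1]
r1 m[φ2→X8] = [5, 1, 2]
r1 m[φ2→X1] = [1, 4, 3]
r1 m[φ3→X1] = [4, 4, 8]
r1 m[φ3→X5] = [4, 4, 6]
r1 m[φ4→X11] = [2, 2, 2]
r1 m[φ4→X3] = [2, 5, 2]
r1 m[φ5→X6] = [3, 4, 0]
r1 m[φ5→X11] = [0, 4, 1]
r1 m[φ6→X10] = [8, 3, 3]
r1 m[φ7→X1] = [1, 0, 6]
r1 m[φ8→X8] = [6, 6, 8]
r1 m[X8→φ0] = [0, 0, 0]
r1 m[X8→φ1] = [0, 0, 0]
r1 m[X8→φ2] = [0, 0, 0]
r1 m[X8→φ8] = [0, 0, 0]
r1 m[X10→φ1] = [0, 0, 0]
r1 m[X10→φ6] = [0, 0, 0]
r1 m[X6→φ5] = [0, 0, 0]
r1 m[X11→φ0] = [0, 0, 0]
r1 m[X11→φ4] = [0, 0, 0]
r1 m[X11→φ5] = [0, 0, 0]
r1 m[X1→φ2] = [0, 0, 0]
r1 m[X1→φ3] = [0, 0, 0]
r1 m[X1→φ7] = [0, 0, 0]
r1 m[X5→φ3] = [0, 0, 0]
r1 m[X3→φ4] = [0, 0, 0]
r2 m[φ0→X8] = [4, 2, 3]
r2 m[φ0→X11] = [2, 5, 3]
r2 m[φ1→X8] = [0, 1, 1]
r2 m[φ1→X10] = [1, 0, 1]
r2 m[φ2→X8] = [5, 1, 2]
r2 m[φ2→X1] = [1, 4, 3]
r2 m[φ3→X1] = [4, 4, 8]
r2 m[φ3→X5] = [4, 4, 6]
r2 m[φ4→X11] = [2, 2, 2]
r2 m[φ4→X3] = [2, 5, 2]
r2 m[φ5→X6] = [3, 4, 0]
r2 m[φ5→X11] = [0, 4, 1]
r2 m[φ6→X10] = [8, 3, 3]
r2 m[φ7→X1] = [1, 0, 6]
r2 m[φ8→X8] = [6, 6, 8]
r2 m[X8→φ0] = [11, 8, 11]
r2 m[X8→φ1] = [15, 9, 13]
r2 m[X8→φ2] = [10, 9, 12]
r2 m[X8→φ8] = [9, 4, 6]
r2 m[X10→φ1] = [8, 3, 3]
r2 m[X10→φ6] = [1, 0, 1]
r2 m[X6→φ5] = [0, 0, 0]
r2 m[X11→φ0] = [2, 6, 3]
r2 m[X11→φ4] = [2, 9, 4]
r2 m[X11→φ5] = [4, 7, 5]
r2 m[X1→φ2] = [5, 4, 14]
r2 m[X1→φ3] = [2, 4, 9]
r2 m[X1→φ7] = [5, 8, 11]
r2 m[X5→φ3] = [0, 0, 0]
r2 m[X3→φ4] = [0, 0, 0]
r3 m[φ0→X8] = [6, 4, 6]
r3 m[φ0→X11] = [10, 13, 13]
r3 m[φ1→X8] = [3, 4, 4]
r3 m[φ1→X10] = [13, 10, 10]
r3 m[φ2→X8] = [9, 6, 7]
r3 m[φ2→X1] = [10, 15, 15]
r3 m[φ3→X1] = [4, 4, 8]
r3 m[φ3→X5] = [6, 8, 8]
r3 m[φ4→X11] = [2, 2, 2]
r3 m[φ4→X3] = [4, 7, 6]
r3 m[φ5→X6] = [7, 10, 4]
r3 m[φ5→X11] = [0, 4, 1]
r3 m[φ6→X10] = [8, 3, 3]
r3 m[φ7→X1] = [1, 0, 6]
r3 m[φ8→X8] = [6, 6, 8]
r3 m[X8→φ0] = [11, 8, 11]
r3 m[X8→φ1] = [15, 9, 13]
r3 m[X8→φ2] = [10, 9, 12]
r3 m[X8→φ8] = [9, 4, 6]
r3 m[X10→φ1] = [8, 3, 3]
r3 m[X10→φ6] = [1, 0, 1]
r3 m[X6→φ5] = [0, 0, 0]
r3 m[X11→φ0] = [2, 6, 3]
r3 m[X11→φ4] = [2, 9, 4]
r3 m[X11→φ5] = [4, 7, 5]
r3 m[X1→φ2] = [5, 4, 14]
r3 m[X1→φ3] = [2, 4, 9]
r3 m[X1→φ7] = [5, 8, 11]
r3 m[X5→φ3] = [0, 0, 0]
r3 m[X3→φ4] = [0, 0, 0]
r4 m[φ0→X8] = [6, 4, 6]
r4 m[φ0→X11] = [10, 13, 13]
r4 m[φ1→X8] = [3, 4, 4]
r4 m[φ1→X10] = [13, 10, 10]
r4 m[φ2→X8] = [9, 6, 7]
r4 m[φ2→X1] = [10, 15, 15]
r4 m[φ3→X1] = [4, 4, 8]
r4 m[φ3→X5] = [6, 8, 8]
r4 m[φ4→X11] = [2, 2, 2]
r4 m[φ4→X3] = [4, 7, 6]
r4 m[φ5→X6] = [7, 10, 4]
r4 m[φ5→X11] = [0, 4, 1]
r4 m[φ6→X10] = [8, 3, 3]
r4 m[φ7→X1] = [1, 0, 6]
r4 m[φ8→X8] = [6, 6, 8]
r4 m[X8→φ0] = [18, 16, 19]
r4 m[X8→φ1] = [21, 16, 21]
r4 m[X8→φ2] = [15, 14, 18]
r4 m[X8→φ8] = [18, 14, 17]
r4 m[X10→φ1] = [8, 3, 3]
r4 m[X10→φ6] = [13, 10, 10]
r4 m[X6→φ5] = [0, 0, 0]
r4 m[X11→φ0] = [2, 6, 3]
r4 m[X11→φ4] = [10, 17, 14]
r4 m[X11→φ5] = [12, 15, 15]
r4 m[X1→φ2] = [5, 4, 14]
r4 m[X1→φ3] = [11, 15, 21]
r4 m[X1→φ7] = [14, 19, 23]
r4 m[X5→φ3] = [0, 0, 0]
r4 m[X3→φ4] = [0, 0, 0]
r5 m[φ0→X8] = [6, 4, 6]
r5 m[φ0→X11] = [18, 21, 21]
r5 m[φ1→X8] = [3, 4, 4]
r5 m[φ1→X10] = [20, 17, 17]
r5 m[φ2→X8] = [9, 6, 7]
r5 m[φ2→X1] = [15, 20, 21]
r5 m[φ3→X1] = [4, 4, 8]
r5 m[φ3→X5] = [15, 17, 17]
r5 m[φ4→X11] = [2, 2, 2]
r5 m[φ4→X3] = [12, 15, 15]
r5 m[φ5→X6] = [15, 18, 12]
r5 m[φ5→X11] = [0, 4, 1]
r5 m[φ6→X10] = [8, 3, 3]
r5 m[φ7→X1] = [1, 0, 6]
r5 m[φ8→X8] = [6, 6, 8]
r5 m[X8→φ0] = [18, 16, 19]
r5 m[X8→φ1] = [21, 16, 21]
r5 m[X8→φ2] = [15, 14, 18]
r5 m[X8→φ8] = [18, 14, 17]
r5 m[X10→φ1] = [8, 3, 3]
r5 m[X10→φ6] = [13, 10, 10]
r5 m[X6→φ5] = [0, 0, 0]
r5 m[X11→φ0] = [2, 6, 3]
r5 m[X11→φ4] = [10, 17, 14]
r5 m[X11→φ5] = [12, 15, 15]
r5 m[X1→φ2] = [5, 4, 14]
r5 m[X1→φ3] = [11, 15, 21]
r5 m[X1→φ7] = [14, 19, 23]
r5 m[X5→φ3] = [0, 0, 0]
r5 m[X3→φ4] = [0, 0, 0]
r6 m[φ0→X8] = [6, 4, 6]
r6 m[φ0→X11] = [18, 21, 21]
r6 m[φ1→X8] = [3, 4, 4]
r6 m[φ1→X10] = [20, 17, 17]
r6 m[φ2→X8] = [9, 6, 7]
r6 m[φ2→X1] = [15, 20, 21]
r6 m[φ3→X1] = [4, 4, 8]
r6 m[φ3→X5] = [15, 17, 17]
r6 m[φ4→X11] = [2, 2, 2]
r6 m[φ4→X3] = [12, 15, 15]
r6 m[φ5→X6] = [15, 18, 12]
r6 m[φ5→X11] = [0, 4, 1]
r6 m[φ6→X10] = [8, 3, 3]
r6 m[φ7→X1] = [1, 0, 6]
r6 m[φ8→X8] = [6, 6, 8]
r6 m[X8→φ0] = [18, 16, 19]
r6 m[X8→φ1] = [21, 16, 21]
r6 m[X8→φ2] = [15, 14, 18]
r6 m[X8→φ8] = [18, 14, 17]
r6 m[X10→φ1] = [8, 3, 3]
r6 m[X10→φ6] = [20, 17, 17]
r6 m[X6→φ5] = [0, 0, 0]
r6 m[X11→φ0] = [2, 6, 3]
r6 m[X11→φ4] = [18, 25, 22]
r6 m[X11→φ5] = [20, 23, 23]
r6 m[X1→φ2] = [5, 4, 14]
r6 m[X1→φ3] = [16, 20, 27]
r6 m[X1→φ7] = [19, 24, 29]
r6 m[X5→φ3] = [0, 0, 0]
r6 m[X3→φ4] = [0, 0, 0]
r7 m[φ0→X8] = [6, 4, 6]
r7 m[φ0→X11] = [18, 21, 21]
r7 m[φ1→X8] = [3, 4, 4]
r7 m[φ1→X10] = [20, 17, 17]
r7 m[φ2→X8] = [9, 6, 7]
r7 m[φ2→X1] = [15, 20, 21]
r7 m[φ3→X1] = [4, 4, 8]
r7 m[φ3→X5] = [20, 22, 22]
r7 m[φ4→X11] = [2, 2, 2]
r7 m[φ4→X3] = [20, 23, 23]
r7 m[φ5→X6] = [23, 26, 20]
r7 m[φ5→X11] = [0, 4, 1]
r7 m[φ6→X10] = [8, 3, 3]
r7 m[φ7→X1] = [1, 0, 6]
r7 m[φ8→X8] = [6, 6, 8]
r7 m[X8→φ0] = [18, 16, 19]
r7 m[X8→φ1] = [21, 16, 21]
r7 m[X8→φ2] = [15, 14, 18]
r7 m[X8→φ8] = [18, 14, 17]
r7 m[X10→φ1] = [8, 3, 3]
r7 m[X10→φ6] = [20, 17, 17]
r7 m[X6→φ5] = [0, 0, 0]
r7 m[X11→φ0] = [2, 6, 3]
r7 m[X11→φ4] = [18, 25, 22]
r7 m[X11→φ5] = [20, 23, 23]
r7 m[X1→φ2] = [5, 4, 14]
r7 m[X1→φ3] = [16, 20, 27]
r7 m[X1→φ7] = [19, 24, 29]
r7 m[X5→φ3] = [0, 0, 0]
r7 m[X3→φ4] = [0, 0, 0]
r8 m[φ0→X8] = [6, 4, 6]
r8 m[φ0→X11] = [18, 21, 21]
r8 m[φ1→X8] = [3, 4, 4]
r8 m[φ1→X10] = [20, 17, 17]
r8 m[φ2→X8] = [9, 6, 7]
r8 m[φ2→X1] = [15, 20, 21]
r8 m[φ3→X1] = [4, 4, 8]
r8 m[φ3→X5] = [20, 22, 22]
r8 m[φ4→X11] = [2, 2, 2]
r8 m[φ4→X3] = [20, 23, 23]
r8 m[φ5→X6] = [23, 26, 20]
r8 m[φ5→X11] = [0, 4, 1]
r8 m[φ6→X10] = [8, 3, 3]
r8 m[φ7→X1] = [1, 0, 6]
r8 m[φ8→X8] = [6, 6, 8]
r8 m[X8→φ0] = [18, 16, 19]
r8 m[X8→φ1] = [21, 16, 21]
r8 m[X8→φ2] = [15, 14, 18]
r8 m[X8→φ8] = [18, 14, 17]
r8 m[X10→φ1] = [8, 3, 3]
r8 m[X10→φ6] = [20, 17, 17]
r8 m[X6→φ5] = [0, 0, 0]
r8 m[X11→φ0] = [2, 6, 3]
r8 m[X11→φ4] = [18, 25, 22]
r8 m[X11→φ5] = [20, 23, 23]
r8 m[X1→φ2] = [5, 4, 14]
r8 m[X1→φ3] = [16, 20, 27]
r8 m[X1→φ7] = [19, 24, 29]
r8 m[X5→φ3] = [0, 0, 0]
r8 m[X3→φ4] = [0, 0, 0]
fixed point reached at round 8
traceback from X8: (X8=1, X10=1, X6=2, X11=0, X1=0, X5=0, X3=0), score=20

assignment: (X8=1, X10=1, X6=2, X11=0, X1=0, X5=0, X3=0); score = 20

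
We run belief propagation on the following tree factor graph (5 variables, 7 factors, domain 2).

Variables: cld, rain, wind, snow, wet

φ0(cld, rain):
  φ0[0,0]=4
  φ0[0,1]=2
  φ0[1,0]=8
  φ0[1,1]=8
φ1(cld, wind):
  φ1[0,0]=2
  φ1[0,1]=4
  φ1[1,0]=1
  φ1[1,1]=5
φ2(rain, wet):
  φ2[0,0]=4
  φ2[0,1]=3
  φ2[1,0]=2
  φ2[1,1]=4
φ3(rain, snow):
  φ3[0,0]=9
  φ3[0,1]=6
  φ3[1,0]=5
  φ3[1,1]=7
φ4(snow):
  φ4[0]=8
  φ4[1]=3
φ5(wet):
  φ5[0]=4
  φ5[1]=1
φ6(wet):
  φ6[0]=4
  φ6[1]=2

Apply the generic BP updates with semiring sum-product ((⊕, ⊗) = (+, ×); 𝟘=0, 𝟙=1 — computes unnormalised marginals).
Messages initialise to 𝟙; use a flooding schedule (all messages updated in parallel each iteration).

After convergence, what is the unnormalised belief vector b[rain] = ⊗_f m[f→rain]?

init: all messages = 𝟙 over 2 values
r1 m[φ0→cld] = [6, 16]
r1 m[φ0→rain] = [12, 10]
r1 m[φ1→cld] = [6, 6]
r1 m[φ1→wind] = [3, 9]
r1 m[φ2→rain] = [7, 6]
r1 m[φ2→wet] = [6, 7]
r1 m[φ3→rain] = [15, 12]
r1 m[φ3→snow] = [14, 13]
r1 m[φ4→snow] = [8, 3]
r1 m[φ5→wet] = [4, 1]
r1 m[φ6→wet] = [4, 2]
r1 m[cld→φ0] = [1, 1]
r1 m[cld→φ1] = [1, 1]
r1 m[rain→φ0] = [1, 1]
r1 m[rain→φ2] = [1, 1]
r1 m[rain→φ3] = [1, 1]
r1 m[wind→φ1] = [1, 1]
r1 m[snow→φ3] = [1, 1]
r1 m[snow→φ4] = [1, 1]
r1 m[wet→φ2] = [1, 1]
r1 m[wet→φ5] = [1, 1]
r1 m[wet→φ6] = [1, 1]
r2 m[φ0→cld] = [6, 16]
r2 m[φ0→rain] = [12, 10]
r2 m[φ1→cld] = [6, 6]
r2 m[φ1→wind] = [3, 9]
r2 m[φ2→rain] = [7, 6]
r2 m[φ2→wet] = [6, 7]
r2 m[φ3→rain] = [15, 12]
r2 m[φ3→snow] = [14, 13]
r2 m[φ4→snow] = [8, 3]
r2 m[φ5→wet] = [4, 1]
r2 m[φ6→wet] = [4, 2]
r2 m[cld→φ0] = [6, 6]
r2 m[cld→φ1] = [6, 16]
r2 m[rain→φ0] = [105, 72]
r2 m[rain→φ2] = [180, 120]
r2 m[rain→φ3] = [84, 60]
r2 m[wind→φ1] = [1, 1]
r2 m[snow→φ3] = [8, 3]
r2 m[snow→φ4] = [14, 13]
r2 m[wet→φ2] = [16, 2]
r2 m[wet→φ5] = [24, 14]
r2 m[wet→φ6] = [24, 7]
r3 m[φ0→cld] = [564, 1416]
r3 m[φ0→rain] = [72, 60]
r3 m[φ1→cld] = [6, 6]
r3 m[φ1→wind] = [28, 104]
r3 m[φ2→rain] = [70, 40]
r3 m[φ2→wet] = [960, 1020]
r3 m[φ3→rain] = [90, 61]
r3 m[φ3→snow] = [1056, 924]
r3 m[φ4→snow] = [8, 3]
r3 m[φ5→wet] = [4, 1]
r3 m[φ6→wet] = [4, 2]
r3 m[cld→φ0] = [6, 6]
r3 m[cld→φ1] = [6, 16]
r3 m[rain→φ0] = [105, 72]
r3 m[rain→φ2] = [180, 120]
r3 m[rain→φ3] = [84, 60]
r3 m[wind→φ1] = [1, 1]
r3 m[snow→φ3] = [8, 3]
r3 m[snow→φ4] = [14, 13]
r3 m[wet→φ2] = [16, 2]
r3 m[wet→φ5] = [24, 14]
r3 m[wet→φ6] = [24, 7]
r4 m[φ0→cld] = [564, 1416]
r4 m[φ0→rain] = [72, 60]
r4 m[φ1→cld] = [6, 6]
r4 m[φ1→wind] = [28, 104]
r4 m[φ2→rain] = [70, 40]
r4 m[φ2→wet] = [960, 1020]
r4 m[φ3→rain] = [90, 61]
r4 m[φ3→snow] = [1056, 924]
r4 m[φ4→snow] = [8, 3]
r4 m[φ5→wet] = [4, 1]
r4 m[φ6→wet] = [4, 2]
r4 m[cld→φ0] = [6, 6]
r4 m[cld→φ1] = [564, 1416]
r4 m[rain→φ0] = [6300, 2440]
r4 m[rain→φ2] = [6480, 3660]
r4 m[rain→φ3] = [5040, 2400]
r4 m[wind→φ1] = [1, 1]
r4 m[snow→φ3] = [8, 3]
r4 m[snow→φ4] = [1056, 924]
r4 m[wet→φ2] = [16, 2]
r4 m[wet→φ5] = [3840, 2040]
r4 m[wet→φ6] = [3840, 1020]
r5 m[φ0→cld] = [30080, 69920]
r5 m[φ0→rain] = [72, 60]
r5 m[φ1→cld] = [6, 6]
r5 m[φ1→wind] = [2544, 9336]
r5 m[φ2→rain] = [70, 40]
r5 m[φ2→wet] = [33240, 34080]
r5 m[φ3→rain] = [90, 61]
r5 m[φ3→snow] = [57360, 47040]
r5 m[φ4→snow] = [8, 3]
r5 m[φ5→wet] = [4, 1]
r5 m[φ6→wet] = [4, 2]
r5 m[cld→φ0] = [6, 6]
r5 m[cld→φ1] = [564, 1416]
r5 m[rain→φ0] = [6300, 2440]
r5 m[rain→φ2] = [6480, 3660]
r5 m[rain→φ3] = [5040, 2400]
r5 m[wind→φ1] = [1, 1]
r5 m[snow→φ3] = [8, 3]
r5 m[snow→φ4] = [1056, 924]
r5 m[wet→φ2] = [16, 2]
r5 m[wet→φ5] = [3840, 2040]
r5 m[wet→φ6] = [3840, 1020]
r6 m[φ0→cld] = [30080, 69920]
r6 m[φ0→rain] = [72, 60]
r6 m[φ1→cld] = [6, 6]
r6 m[φ1→wind] = [2544, 9336]
r6 m[φ2→rain] = [70, 40]
r6 m[φ2→wet] = [33240, 34080]
r6 m[φ3→rain] = [90, 61]
r6 m[φ3→snow] = [57360, 47040]
r6 m[φ4→snow] = [8, 3]
r6 m[φ5→wet] = [4, 1]
r6 m[φ6→wet] = [4, 2]
r6 m[cld→φ0] = [6, 6]
r6 m[cld→φ1] = [30080, 69920]
r6 m[rain→φ0] = [6300, 2440]
r6 m[rain→φ2] = [6480, 3660]
r6 m[rain→φ3] = [5040, 2400]
r6 m[wind→φ1] = [1, 1]
r6 m[snow→φ3] = [8, 3]
r6 m[snow→φ4] = [57360, 47040]
r6 m[wet→φ2] = [16, 2]
r6 m[wet→φ5] = [132960, 68160]
r6 m[wet→φ6] = [132960, 34080]
r7 m[φ0→cld] = [30080, 69920]
r7 m[φ0→rain] = [72, 60]
r7 m[φ1→cld] = [6, 6]
r7 m[φ1→wind] = [130080, 469920]
r7 m[φ2→rain] = [70, 40]
r7 m[φ2→wet] = [33240, 34080]
r7 m[φ3→rain] = [90, 61]
r7 m[φ3→snow] = [57360, 47040]
r7 m[φ4→snow] = [8, 3]
r7 m[φ5→wet] = [4, 1]
r7 m[φ6→wet] = [4, 2]
r7 m[cld→φ0] = [6, 6]
r7 m[cld→φ1] = [30080, 69920]
r7 m[rain→φ0] = [6300, 2440]
r7 m[rain→φ2] = [6480, 3660]
r7 m[rain→φ3] = [5040, 2400]
r7 m[wind→φ1] = [1, 1]
r7 m[snow→φ3] = [8, 3]
r7 m[snow→φ4] = [57360, 47040]
r7 m[wet→φ2] = [16, 2]
r7 m[wet→φ5] = [132960, 68160]
r7 m[wet→φ6] = [132960, 34080]
r8 m[φ0→cld] = [30080, 69920]
r8 m[φ0→rain] = [72, 60]
r8 m[φ1→cld] = [6, 6]
r8 m[φ1→wind] = [130080, 469920]
r8 m[φ2→rain] = [70, 40]
r8 m[φ2→wet] = [33240, 34080]
r8 m[φ3→rain] = [90, 61]
r8 m[φ3→snow] = [57360, 47040]
r8 m[φ4→snow] = [8, 3]
r8 m[φ5→wet] = [4, 1]
r8 m[φ6→wet] = [4, 2]
r8 m[cld→φ0] = [6, 6]
r8 m[cld→φ1] = [30080, 69920]
r8 m[rain→φ0] = [6300, 2440]
r8 m[rain→φ2] = [6480, 3660]
r8 m[rain→φ3] = [5040, 2400]
r8 m[wind→φ1] = [1, 1]
r8 m[snow→φ3] = [8, 3]
r8 m[snow→φ4] = [57360, 47040]
r8 m[wet→φ2] = [16, 2]
r8 m[wet→φ5] = [132960, 68160]
r8 m[wet→φ6] = [132960, 34080]
fixed point reached at round 8
b[rain] = ⊗ incoming = [453600, 146400]

b[rain] = [453600, 146400]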